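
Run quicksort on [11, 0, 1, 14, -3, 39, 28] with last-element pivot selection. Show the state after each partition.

Partition 1: pivot=28 at index 5 -> [11, 0, 1, 14, -3, 28, 39]
Partition 2: pivot=-3 at index 0 -> [-3, 0, 1, 14, 11, 28, 39]
Partition 3: pivot=11 at index 3 -> [-3, 0, 1, 11, 14, 28, 39]
Partition 4: pivot=1 at index 2 -> [-3, 0, 1, 11, 14, 28, 39]


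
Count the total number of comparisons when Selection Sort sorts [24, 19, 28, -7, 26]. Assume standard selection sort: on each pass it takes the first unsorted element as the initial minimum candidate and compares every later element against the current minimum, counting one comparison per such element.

Pass 1: scan indices 1..4 for the minimum = 4 comparison(s); min is -7, place at index 0 -> [-7, 19, 28, 24, 26]
Pass 2: scan indices 2..4 for the minimum = 3 comparison(s); min is 19, place at index 1 -> [-7, 19, 28, 24, 26]
Pass 3: scan indices 3..4 for the minimum = 2 comparison(s); min is 24, place at index 2 -> [-7, 19, 24, 28, 26]
Pass 4: scan indices 4..4 for the minimum = 1 comparison(s); min is 26, place at index 3 -> [-7, 19, 24, 26, 28]
Selection sort always scans the whole unsorted suffix, so the count is (n-1) + (n-2) + ... + 1 = n(n-1)/2 = 5*4/2 = 10 regardless of the input order.
Total comparisons: 4 + 3 + 2 + 1 = 10


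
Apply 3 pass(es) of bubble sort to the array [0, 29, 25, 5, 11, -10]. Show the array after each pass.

After pass 1: [0, 25, 5, 11, -10, 29] (4 swaps)
After pass 2: [0, 5, 11, -10, 25, 29] (3 swaps)
After pass 3: [0, 5, -10, 11, 25, 29] (1 swaps)
Total swaps: 8


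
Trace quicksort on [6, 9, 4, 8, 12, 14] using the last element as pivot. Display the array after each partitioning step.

Partition 1: pivot=14 at index 5 -> [6, 9, 4, 8, 12, 14]
Partition 2: pivot=12 at index 4 -> [6, 9, 4, 8, 12, 14]
Partition 3: pivot=8 at index 2 -> [6, 4, 8, 9, 12, 14]
Partition 4: pivot=4 at index 0 -> [4, 6, 8, 9, 12, 14]


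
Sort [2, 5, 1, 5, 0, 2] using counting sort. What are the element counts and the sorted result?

Count array: [1, 1, 2, 0, 0, 2]
(count[i] = number of elements equal to i)
Cumulative count: [1, 2, 4, 4, 4, 6]
Sorted: [0, 1, 2, 2, 5, 5]


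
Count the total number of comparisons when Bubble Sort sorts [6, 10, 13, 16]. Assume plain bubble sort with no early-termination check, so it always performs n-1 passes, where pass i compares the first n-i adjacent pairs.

Pass 1: compare adjacent pairs (0,1)..(2,3) = 3 comparison(s), 0 swap(s) -> [6, 10, 13, 16]
Pass 2: compare adjacent pairs (0,1)..(1,2) = 2 comparison(s), 0 swap(s) -> [6, 10, 13, 16]
Pass 3: compare adjacent pairs (0,1)..(0,1) = 1 comparison(s), 0 swap(s) -> [6, 10, 13, 16]
Total comparisons: 3 + 2 + 1 = 6


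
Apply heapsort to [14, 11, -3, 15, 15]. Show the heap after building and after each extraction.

Build heap: [15, 15, -3, 11, 14]
Extract 15: [15, 14, -3, 11, 15]
Extract 15: [14, 11, -3, 15, 15]
Extract 14: [11, -3, 14, 15, 15]
Extract 11: [-3, 11, 14, 15, 15]


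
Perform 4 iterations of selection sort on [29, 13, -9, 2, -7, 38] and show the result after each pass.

Pass 1: Select minimum -9 at index 2, swap -> [-9, 13, 29, 2, -7, 38]
Pass 2: Select minimum -7 at index 4, swap -> [-9, -7, 29, 2, 13, 38]
Pass 3: Select minimum 2 at index 3, swap -> [-9, -7, 2, 29, 13, 38]
Pass 4: Select minimum 13 at index 4, swap -> [-9, -7, 2, 13, 29, 38]


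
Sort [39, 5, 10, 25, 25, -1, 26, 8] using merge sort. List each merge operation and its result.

Divide and conquer:
  Merge [39] + [5] -> [5, 39]
  Merge [10] + [25] -> [10, 25]
  Merge [5, 39] + [10, 25] -> [5, 10, 25, 39]
  Merge [25] + [-1] -> [-1, 25]
  Merge [26] + [8] -> [8, 26]
  Merge [-1, 25] + [8, 26] -> [-1, 8, 25, 26]
  Merge [5, 10, 25, 39] + [-1, 8, 25, 26] -> [-1, 5, 8, 10, 25, 25, 26, 39]


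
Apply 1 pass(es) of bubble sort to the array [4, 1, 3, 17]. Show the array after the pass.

After pass 1: [1, 3, 4, 17] (2 swaps)
Total swaps: 2


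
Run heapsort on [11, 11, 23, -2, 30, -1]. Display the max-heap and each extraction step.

Build heap: [30, 11, 23, -2, 11, -1]
Extract 30: [23, 11, -1, -2, 11, 30]
Extract 23: [11, 11, -1, -2, 23, 30]
Extract 11: [11, -2, -1, 11, 23, 30]
Extract 11: [-1, -2, 11, 11, 23, 30]
Extract -1: [-2, -1, 11, 11, 23, 30]


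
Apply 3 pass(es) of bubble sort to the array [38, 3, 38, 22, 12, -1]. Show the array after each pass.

After pass 1: [3, 38, 22, 12, -1, 38] (4 swaps)
After pass 2: [3, 22, 12, -1, 38, 38] (3 swaps)
After pass 3: [3, 12, -1, 22, 38, 38] (2 swaps)
Total swaps: 9


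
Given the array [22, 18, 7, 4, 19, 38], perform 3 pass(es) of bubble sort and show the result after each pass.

After pass 1: [18, 7, 4, 19, 22, 38] (4 swaps)
After pass 2: [7, 4, 18, 19, 22, 38] (2 swaps)
After pass 3: [4, 7, 18, 19, 22, 38] (1 swaps)
Total swaps: 7


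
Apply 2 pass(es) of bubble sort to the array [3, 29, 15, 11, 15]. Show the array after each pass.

After pass 1: [3, 15, 11, 15, 29] (3 swaps)
After pass 2: [3, 11, 15, 15, 29] (1 swaps)
Total swaps: 4


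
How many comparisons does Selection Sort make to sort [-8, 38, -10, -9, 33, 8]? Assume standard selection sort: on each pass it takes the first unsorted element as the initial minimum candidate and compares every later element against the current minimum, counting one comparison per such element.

Pass 1: scan indices 1..5 for the minimum = 5 comparison(s); min is -10, place at index 0 -> [-10, 38, -8, -9, 33, 8]
Pass 2: scan indices 2..5 for the minimum = 4 comparison(s); min is -9, place at index 1 -> [-10, -9, -8, 38, 33, 8]
Pass 3: scan indices 3..5 for the minimum = 3 comparison(s); min is -8, place at index 2 -> [-10, -9, -8, 38, 33, 8]
Pass 4: scan indices 4..5 for the minimum = 2 comparison(s); min is 8, place at index 3 -> [-10, -9, -8, 8, 33, 38]
Pass 5: scan indices 5..5 for the minimum = 1 comparison(s); min is 33, place at index 4 -> [-10, -9, -8, 8, 33, 38]
Selection sort always scans the whole unsorted suffix, so the count is (n-1) + (n-2) + ... + 1 = n(n-1)/2 = 6*5/2 = 15 regardless of the input order.
Total comparisons: 5 + 4 + 3 + 2 + 1 = 15


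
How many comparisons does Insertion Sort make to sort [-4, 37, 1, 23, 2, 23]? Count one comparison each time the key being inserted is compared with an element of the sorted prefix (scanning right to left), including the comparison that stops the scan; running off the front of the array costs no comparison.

Insert 37: -4 <= 37 (stop) = 1 comparison(s) -> [-4, 37, 1, 23, 2, 23]
Insert 1: 37 > 1 (shift), -4 <= 1 (stop) = 2 comparison(s) -> [-4, 1, 37, 23, 2, 23]
Insert 23: 37 > 23 (shift), 1 <= 23 (stop) = 2 comparison(s) -> [-4, 1, 23, 37, 2, 23]
Insert 2: 37 > 2 (shift), 23 > 2 (shift), 1 <= 2 (stop) = 3 comparison(s) -> [-4, 1, 2, 23, 37, 23]
Insert 23: 37 > 23 (shift), 23 <= 23 (stop) = 2 comparison(s) -> [-4, 1, 2, 23, 23, 37]
Total comparisons: 1 + 2 + 2 + 3 + 2 = 10


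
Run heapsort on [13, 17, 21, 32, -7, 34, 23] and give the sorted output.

Build heap: [34, 32, 23, 17, -7, 21, 13]
Extract 34: [32, 17, 23, 13, -7, 21, 34]
Extract 32: [23, 17, 21, 13, -7, 32, 34]
Extract 23: [21, 17, -7, 13, 23, 32, 34]
Extract 21: [17, 13, -7, 21, 23, 32, 34]
Extract 17: [13, -7, 17, 21, 23, 32, 34]
Extract 13: [-7, 13, 17, 21, 23, 32, 34]


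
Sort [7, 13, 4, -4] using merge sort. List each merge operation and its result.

Divide and conquer:
  Merge [7] + [13] -> [7, 13]
  Merge [4] + [-4] -> [-4, 4]
  Merge [7, 13] + [-4, 4] -> [-4, 4, 7, 13]


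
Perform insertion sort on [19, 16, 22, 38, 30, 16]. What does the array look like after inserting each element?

First element 19 is already 'sorted'
Insert 16: shifted 1 elements -> [16, 19, 22, 38, 30, 16]
Insert 22: shifted 0 elements -> [16, 19, 22, 38, 30, 16]
Insert 38: shifted 0 elements -> [16, 19, 22, 38, 30, 16]
Insert 30: shifted 1 elements -> [16, 19, 22, 30, 38, 16]
Insert 16: shifted 4 elements -> [16, 16, 19, 22, 30, 38]


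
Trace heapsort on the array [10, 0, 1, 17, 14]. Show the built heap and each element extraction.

Build heap: [17, 14, 1, 0, 10]
Extract 17: [14, 10, 1, 0, 17]
Extract 14: [10, 0, 1, 14, 17]
Extract 10: [1, 0, 10, 14, 17]
Extract 1: [0, 1, 10, 14, 17]


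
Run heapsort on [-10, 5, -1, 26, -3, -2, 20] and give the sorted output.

Build heap: [26, 5, 20, -10, -3, -2, -1]
Extract 26: [20, 5, -1, -10, -3, -2, 26]
Extract 20: [5, -2, -1, -10, -3, 20, 26]
Extract 5: [-1, -2, -3, -10, 5, 20, 26]
Extract -1: [-2, -10, -3, -1, 5, 20, 26]
Extract -2: [-3, -10, -2, -1, 5, 20, 26]
Extract -3: [-10, -3, -2, -1, 5, 20, 26]


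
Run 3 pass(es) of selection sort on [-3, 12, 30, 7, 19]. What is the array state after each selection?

Pass 1: Select minimum -3 at index 0, swap -> [-3, 12, 30, 7, 19]
Pass 2: Select minimum 7 at index 3, swap -> [-3, 7, 30, 12, 19]
Pass 3: Select minimum 12 at index 3, swap -> [-3, 7, 12, 30, 19]


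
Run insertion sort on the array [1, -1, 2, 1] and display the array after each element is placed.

First element 1 is already 'sorted'
Insert -1: shifted 1 elements -> [-1, 1, 2, 1]
Insert 2: shifted 0 elements -> [-1, 1, 2, 1]
Insert 1: shifted 1 elements -> [-1, 1, 1, 2]


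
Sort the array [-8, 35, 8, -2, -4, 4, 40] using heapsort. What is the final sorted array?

Build heap: [40, 35, 8, -2, -4, 4, -8]
Extract 40: [35, -2, 8, -8, -4, 4, 40]
Extract 35: [8, -2, 4, -8, -4, 35, 40]
Extract 8: [4, -2, -4, -8, 8, 35, 40]
Extract 4: [-2, -8, -4, 4, 8, 35, 40]
Extract -2: [-4, -8, -2, 4, 8, 35, 40]
Extract -4: [-8, -4, -2, 4, 8, 35, 40]


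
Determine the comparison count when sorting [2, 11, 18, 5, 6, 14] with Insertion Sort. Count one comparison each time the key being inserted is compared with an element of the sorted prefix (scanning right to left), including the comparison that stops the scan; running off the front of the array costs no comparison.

Insert 11: 2 <= 11 (stop) = 1 comparison(s) -> [2, 11, 18, 5, 6, 14]
Insert 18: 11 <= 18 (stop) = 1 comparison(s) -> [2, 11, 18, 5, 6, 14]
Insert 5: 18 > 5 (shift), 11 > 5 (shift), 2 <= 5 (stop) = 3 comparison(s) -> [2, 5, 11, 18, 6, 14]
Insert 6: 18 > 6 (shift), 11 > 6 (shift), 5 <= 6 (stop) = 3 comparison(s) -> [2, 5, 6, 11, 18, 14]
Insert 14: 18 > 14 (shift), 11 <= 14 (stop) = 2 comparison(s) -> [2, 5, 6, 11, 14, 18]
Total comparisons: 1 + 1 + 3 + 3 + 2 = 10


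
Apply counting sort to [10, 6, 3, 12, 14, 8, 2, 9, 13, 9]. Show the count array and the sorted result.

Count array: [0, 0, 1, 1, 0, 0, 1, 0, 1, 2, 1, 0, 1, 1, 1]
(count[i] = number of elements equal to i)
Cumulative count: [0, 0, 1, 2, 2, 2, 3, 3, 4, 6, 7, 7, 8, 9, 10]
Sorted: [2, 3, 6, 8, 9, 9, 10, 12, 13, 14]


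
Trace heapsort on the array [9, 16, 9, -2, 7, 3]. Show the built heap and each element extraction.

Build heap: [16, 9, 9, -2, 7, 3]
Extract 16: [9, 7, 9, -2, 3, 16]
Extract 9: [9, 7, 3, -2, 9, 16]
Extract 9: [7, -2, 3, 9, 9, 16]
Extract 7: [3, -2, 7, 9, 9, 16]
Extract 3: [-2, 3, 7, 9, 9, 16]


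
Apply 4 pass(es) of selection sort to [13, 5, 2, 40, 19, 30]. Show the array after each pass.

Pass 1: Select minimum 2 at index 2, swap -> [2, 5, 13, 40, 19, 30]
Pass 2: Select minimum 5 at index 1, swap -> [2, 5, 13, 40, 19, 30]
Pass 3: Select minimum 13 at index 2, swap -> [2, 5, 13, 40, 19, 30]
Pass 4: Select minimum 19 at index 4, swap -> [2, 5, 13, 19, 40, 30]


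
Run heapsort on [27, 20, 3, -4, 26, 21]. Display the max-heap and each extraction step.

Build heap: [27, 26, 21, -4, 20, 3]
Extract 27: [26, 20, 21, -4, 3, 27]
Extract 26: [21, 20, 3, -4, 26, 27]
Extract 21: [20, -4, 3, 21, 26, 27]
Extract 20: [3, -4, 20, 21, 26, 27]
Extract 3: [-4, 3, 20, 21, 26, 27]


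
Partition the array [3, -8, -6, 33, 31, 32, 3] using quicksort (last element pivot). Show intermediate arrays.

Partition 1: pivot=3 at index 3 -> [3, -8, -6, 3, 31, 32, 33]
Partition 2: pivot=-6 at index 1 -> [-8, -6, 3, 3, 31, 32, 33]
Partition 3: pivot=33 at index 6 -> [-8, -6, 3, 3, 31, 32, 33]
Partition 4: pivot=32 at index 5 -> [-8, -6, 3, 3, 31, 32, 33]


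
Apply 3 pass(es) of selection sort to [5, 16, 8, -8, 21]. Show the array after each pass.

Pass 1: Select minimum -8 at index 3, swap -> [-8, 16, 8, 5, 21]
Pass 2: Select minimum 5 at index 3, swap -> [-8, 5, 8, 16, 21]
Pass 3: Select minimum 8 at index 2, swap -> [-8, 5, 8, 16, 21]


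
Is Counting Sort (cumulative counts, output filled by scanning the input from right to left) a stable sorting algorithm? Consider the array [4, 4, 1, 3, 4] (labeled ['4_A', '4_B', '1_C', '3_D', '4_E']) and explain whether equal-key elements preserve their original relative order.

Trace Counting Sort on the labeled array (the key is the number; the letter only tracks identity):
  Counts for values 0..4: [0, 1, 0, 1, 3]
  Cumulative counts: [0, 1, 1, 2, 5]
  Scan right to left: place 4_E at output index 4
  Scan right to left: place 3_D at output index 1
  Scan right to left: place 1_C at output index 0
  Scan right to left: place 4_B at output index 3
  Scan right to left: place 4_A at output index 2
  Output: [1_C, 3_D, 4_A, 4_B, 4_E]
Equal keys:
  value 4: originally 4_A, 4_B, 4_E; after sorting 4_A, 4_B, 4_E -> order preserved
All equal keys kept their original relative order. Counting Sort is stable: scanning the input right to left with decreasing cumulative counts places later duplicates at later output positions.
Answer: Stable


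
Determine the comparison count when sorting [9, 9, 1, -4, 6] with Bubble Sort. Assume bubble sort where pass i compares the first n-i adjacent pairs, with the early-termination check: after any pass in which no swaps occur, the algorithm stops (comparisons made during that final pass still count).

Pass 1: compare adjacent pairs (0,1)..(3,4) = 4 comparison(s), 3 swap(s) -> [9, 1, -4, 6, 9]
Pass 2: compare adjacent pairs (0,1)..(2,3) = 3 comparison(s), 3 swap(s) -> [1, -4, 6, 9, 9]
Pass 3: compare adjacent pairs (0,1)..(1,2) = 2 comparison(s), 1 swap(s) -> [-4, 1, 6, 9, 9]
Pass 4: compare adjacent pairs (0,1)..(0,1) = 1 comparison(s), 0 swap(s) -> [-4, 1, 6, 9, 9]
No swaps in this pass, so bubble sort stops here.
Total comparisons: 4 + 3 + 2 + 1 = 10


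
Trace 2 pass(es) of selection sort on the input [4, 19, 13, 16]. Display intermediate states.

Pass 1: Select minimum 4 at index 0, swap -> [4, 19, 13, 16]
Pass 2: Select minimum 13 at index 2, swap -> [4, 13, 19, 16]


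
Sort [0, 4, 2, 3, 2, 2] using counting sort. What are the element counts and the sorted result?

Count array: [1, 0, 3, 1, 1]
(count[i] = number of elements equal to i)
Cumulative count: [1, 1, 4, 5, 6]
Sorted: [0, 2, 2, 2, 3, 4]


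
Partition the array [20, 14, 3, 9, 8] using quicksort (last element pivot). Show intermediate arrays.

Partition 1: pivot=8 at index 1 -> [3, 8, 20, 9, 14]
Partition 2: pivot=14 at index 3 -> [3, 8, 9, 14, 20]


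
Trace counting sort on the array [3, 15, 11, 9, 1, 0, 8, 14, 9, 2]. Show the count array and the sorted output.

Count array: [1, 1, 1, 1, 0, 0, 0, 0, 1, 2, 0, 1, 0, 0, 1, 1]
(count[i] = number of elements equal to i)
Cumulative count: [1, 2, 3, 4, 4, 4, 4, 4, 5, 7, 7, 8, 8, 8, 9, 10]
Sorted: [0, 1, 2, 3, 8, 9, 9, 11, 14, 15]


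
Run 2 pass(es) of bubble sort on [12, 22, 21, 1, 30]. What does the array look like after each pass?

After pass 1: [12, 21, 1, 22, 30] (2 swaps)
After pass 2: [12, 1, 21, 22, 30] (1 swaps)
Total swaps: 3


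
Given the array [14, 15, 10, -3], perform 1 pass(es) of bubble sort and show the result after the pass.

After pass 1: [14, 10, -3, 15] (2 swaps)
Total swaps: 2


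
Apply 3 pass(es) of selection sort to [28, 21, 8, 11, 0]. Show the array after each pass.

Pass 1: Select minimum 0 at index 4, swap -> [0, 21, 8, 11, 28]
Pass 2: Select minimum 8 at index 2, swap -> [0, 8, 21, 11, 28]
Pass 3: Select minimum 11 at index 3, swap -> [0, 8, 11, 21, 28]


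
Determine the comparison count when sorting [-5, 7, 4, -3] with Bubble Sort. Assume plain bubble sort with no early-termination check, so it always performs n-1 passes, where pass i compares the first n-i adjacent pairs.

Pass 1: compare adjacent pairs (0,1)..(2,3) = 3 comparison(s), 2 swap(s) -> [-5, 4, -3, 7]
Pass 2: compare adjacent pairs (0,1)..(1,2) = 2 comparison(s), 1 swap(s) -> [-5, -3, 4, 7]
Pass 3: compare adjacent pairs (0,1)..(0,1) = 1 comparison(s), 0 swap(s) -> [-5, -3, 4, 7]
Total comparisons: 3 + 2 + 1 = 6


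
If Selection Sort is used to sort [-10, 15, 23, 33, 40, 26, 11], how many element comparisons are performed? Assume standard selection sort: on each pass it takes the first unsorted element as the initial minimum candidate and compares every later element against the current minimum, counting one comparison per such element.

Pass 1: scan indices 1..6 for the minimum = 6 comparison(s); min is -10, place at index 0 -> [-10, 15, 23, 33, 40, 26, 11]
Pass 2: scan indices 2..6 for the minimum = 5 comparison(s); min is 11, place at index 1 -> [-10, 11, 23, 33, 40, 26, 15]
Pass 3: scan indices 3..6 for the minimum = 4 comparison(s); min is 15, place at index 2 -> [-10, 11, 15, 33, 40, 26, 23]
Pass 4: scan indices 4..6 for the minimum = 3 comparison(s); min is 23, place at index 3 -> [-10, 11, 15, 23, 40, 26, 33]
Pass 5: scan indices 5..6 for the minimum = 2 comparison(s); min is 26, place at index 4 -> [-10, 11, 15, 23, 26, 40, 33]
Pass 6: scan indices 6..6 for the minimum = 1 comparison(s); min is 33, place at index 5 -> [-10, 11, 15, 23, 26, 33, 40]
Selection sort always scans the whole unsorted suffix, so the count is (n-1) + (n-2) + ... + 1 = n(n-1)/2 = 7*6/2 = 21 regardless of the input order.
Total comparisons: 6 + 5 + 4 + 3 + 2 + 1 = 21


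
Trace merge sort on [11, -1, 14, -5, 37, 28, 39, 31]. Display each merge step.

Divide and conquer:
  Merge [11] + [-1] -> [-1, 11]
  Merge [14] + [-5] -> [-5, 14]
  Merge [-1, 11] + [-5, 14] -> [-5, -1, 11, 14]
  Merge [37] + [28] -> [28, 37]
  Merge [39] + [31] -> [31, 39]
  Merge [28, 37] + [31, 39] -> [28, 31, 37, 39]
  Merge [-5, -1, 11, 14] + [28, 31, 37, 39] -> [-5, -1, 11, 14, 28, 31, 37, 39]


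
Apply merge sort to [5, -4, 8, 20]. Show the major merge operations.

Divide and conquer:
  Merge [5] + [-4] -> [-4, 5]
  Merge [8] + [20] -> [8, 20]
  Merge [-4, 5] + [8, 20] -> [-4, 5, 8, 20]


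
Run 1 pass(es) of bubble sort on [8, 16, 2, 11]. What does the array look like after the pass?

After pass 1: [8, 2, 11, 16] (2 swaps)
Total swaps: 2


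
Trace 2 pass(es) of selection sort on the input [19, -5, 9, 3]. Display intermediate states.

Pass 1: Select minimum -5 at index 1, swap -> [-5, 19, 9, 3]
Pass 2: Select minimum 3 at index 3, swap -> [-5, 3, 9, 19]


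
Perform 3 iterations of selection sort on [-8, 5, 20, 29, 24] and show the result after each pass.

Pass 1: Select minimum -8 at index 0, swap -> [-8, 5, 20, 29, 24]
Pass 2: Select minimum 5 at index 1, swap -> [-8, 5, 20, 29, 24]
Pass 3: Select minimum 20 at index 2, swap -> [-8, 5, 20, 29, 24]


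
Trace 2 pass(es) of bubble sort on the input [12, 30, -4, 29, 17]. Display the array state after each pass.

After pass 1: [12, -4, 29, 17, 30] (3 swaps)
After pass 2: [-4, 12, 17, 29, 30] (2 swaps)
Total swaps: 5


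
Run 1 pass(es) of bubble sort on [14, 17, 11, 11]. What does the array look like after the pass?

After pass 1: [14, 11, 11, 17] (2 swaps)
Total swaps: 2


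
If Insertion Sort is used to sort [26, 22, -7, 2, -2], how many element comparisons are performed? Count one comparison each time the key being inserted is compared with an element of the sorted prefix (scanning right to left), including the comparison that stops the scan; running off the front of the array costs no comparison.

Insert 22: 26 > 22 (shift), reached front = 1 comparison(s) -> [22, 26, -7, 2, -2]
Insert -7: 26 > -7 (shift), 22 > -7 (shift), reached front = 2 comparison(s) -> [-7, 22, 26, 2, -2]
Insert 2: 26 > 2 (shift), 22 > 2 (shift), -7 <= 2 (stop) = 3 comparison(s) -> [-7, 2, 22, 26, -2]
Insert -2: 26 > -2 (shift), 22 > -2 (shift), 2 > -2 (shift), -7 <= -2 (stop) = 4 comparison(s) -> [-7, -2, 2, 22, 26]
Total comparisons: 1 + 2 + 3 + 4 = 10


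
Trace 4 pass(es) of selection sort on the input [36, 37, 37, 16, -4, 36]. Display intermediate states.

Pass 1: Select minimum -4 at index 4, swap -> [-4, 37, 37, 16, 36, 36]
Pass 2: Select minimum 16 at index 3, swap -> [-4, 16, 37, 37, 36, 36]
Pass 3: Select minimum 36 at index 4, swap -> [-4, 16, 36, 37, 37, 36]
Pass 4: Select minimum 36 at index 5, swap -> [-4, 16, 36, 36, 37, 37]


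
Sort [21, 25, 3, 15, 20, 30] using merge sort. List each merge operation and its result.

Divide and conquer:
  Merge [25] + [3] -> [3, 25]
  Merge [21] + [3, 25] -> [3, 21, 25]
  Merge [20] + [30] -> [20, 30]
  Merge [15] + [20, 30] -> [15, 20, 30]
  Merge [3, 21, 25] + [15, 20, 30] -> [3, 15, 20, 21, 25, 30]


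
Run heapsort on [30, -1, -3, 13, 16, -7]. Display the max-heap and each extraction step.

Build heap: [30, 16, -3, 13, -1, -7]
Extract 30: [16, 13, -3, -7, -1, 30]
Extract 16: [13, -1, -3, -7, 16, 30]
Extract 13: [-1, -7, -3, 13, 16, 30]
Extract -1: [-3, -7, -1, 13, 16, 30]
Extract -3: [-7, -3, -1, 13, 16, 30]


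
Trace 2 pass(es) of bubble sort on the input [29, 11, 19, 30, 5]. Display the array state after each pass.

After pass 1: [11, 19, 29, 5, 30] (3 swaps)
After pass 2: [11, 19, 5, 29, 30] (1 swaps)
Total swaps: 4


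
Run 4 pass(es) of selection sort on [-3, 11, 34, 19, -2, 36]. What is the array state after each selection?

Pass 1: Select minimum -3 at index 0, swap -> [-3, 11, 34, 19, -2, 36]
Pass 2: Select minimum -2 at index 4, swap -> [-3, -2, 34, 19, 11, 36]
Pass 3: Select minimum 11 at index 4, swap -> [-3, -2, 11, 19, 34, 36]
Pass 4: Select minimum 19 at index 3, swap -> [-3, -2, 11, 19, 34, 36]


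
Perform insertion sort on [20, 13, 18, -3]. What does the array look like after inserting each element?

First element 20 is already 'sorted'
Insert 13: shifted 1 elements -> [13, 20, 18, -3]
Insert 18: shifted 1 elements -> [13, 18, 20, -3]
Insert -3: shifted 3 elements -> [-3, 13, 18, 20]


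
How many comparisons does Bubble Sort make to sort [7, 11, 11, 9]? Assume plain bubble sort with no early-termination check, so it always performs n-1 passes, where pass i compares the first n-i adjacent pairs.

Pass 1: compare adjacent pairs (0,1)..(2,3) = 3 comparison(s), 1 swap(s) -> [7, 11, 9, 11]
Pass 2: compare adjacent pairs (0,1)..(1,2) = 2 comparison(s), 1 swap(s) -> [7, 9, 11, 11]
Pass 3: compare adjacent pairs (0,1)..(0,1) = 1 comparison(s), 0 swap(s) -> [7, 9, 11, 11]
Total comparisons: 3 + 2 + 1 = 6


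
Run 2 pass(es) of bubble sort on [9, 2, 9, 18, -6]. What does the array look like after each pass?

After pass 1: [2, 9, 9, -6, 18] (2 swaps)
After pass 2: [2, 9, -6, 9, 18] (1 swaps)
Total swaps: 3


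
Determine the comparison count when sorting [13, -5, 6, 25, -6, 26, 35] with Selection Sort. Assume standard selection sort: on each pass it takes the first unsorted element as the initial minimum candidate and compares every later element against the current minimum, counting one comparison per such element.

Pass 1: scan indices 1..6 for the minimum = 6 comparison(s); min is -6, place at index 0 -> [-6, -5, 6, 25, 13, 26, 35]
Pass 2: scan indices 2..6 for the minimum = 5 comparison(s); min is -5, place at index 1 -> [-6, -5, 6, 25, 13, 26, 35]
Pass 3: scan indices 3..6 for the minimum = 4 comparison(s); min is 6, place at index 2 -> [-6, -5, 6, 25, 13, 26, 35]
Pass 4: scan indices 4..6 for the minimum = 3 comparison(s); min is 13, place at index 3 -> [-6, -5, 6, 13, 25, 26, 35]
Pass 5: scan indices 5..6 for the minimum = 2 comparison(s); min is 25, place at index 4 -> [-6, -5, 6, 13, 25, 26, 35]
Pass 6: scan indices 6..6 for the minimum = 1 comparison(s); min is 26, place at index 5 -> [-6, -5, 6, 13, 25, 26, 35]
Selection sort always scans the whole unsorted suffix, so the count is (n-1) + (n-2) + ... + 1 = n(n-1)/2 = 7*6/2 = 21 regardless of the input order.
Total comparisons: 6 + 5 + 4 + 3 + 2 + 1 = 21


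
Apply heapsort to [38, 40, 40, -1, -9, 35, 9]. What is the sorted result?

Build heap: [40, 38, 40, -1, -9, 35, 9]
Extract 40: [40, 38, 35, -1, -9, 9, 40]
Extract 40: [38, 9, 35, -1, -9, 40, 40]
Extract 38: [35, 9, -9, -1, 38, 40, 40]
Extract 35: [9, -1, -9, 35, 38, 40, 40]
Extract 9: [-1, -9, 9, 35, 38, 40, 40]
Extract -1: [-9, -1, 9, 35, 38, 40, 40]


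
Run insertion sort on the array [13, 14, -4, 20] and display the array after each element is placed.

First element 13 is already 'sorted'
Insert 14: shifted 0 elements -> [13, 14, -4, 20]
Insert -4: shifted 2 elements -> [-4, 13, 14, 20]
Insert 20: shifted 0 elements -> [-4, 13, 14, 20]


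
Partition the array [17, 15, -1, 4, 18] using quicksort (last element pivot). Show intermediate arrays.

Partition 1: pivot=18 at index 4 -> [17, 15, -1, 4, 18]
Partition 2: pivot=4 at index 1 -> [-1, 4, 17, 15, 18]
Partition 3: pivot=15 at index 2 -> [-1, 4, 15, 17, 18]


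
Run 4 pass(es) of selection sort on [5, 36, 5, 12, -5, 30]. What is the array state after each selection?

Pass 1: Select minimum -5 at index 4, swap -> [-5, 36, 5, 12, 5, 30]
Pass 2: Select minimum 5 at index 2, swap -> [-5, 5, 36, 12, 5, 30]
Pass 3: Select minimum 5 at index 4, swap -> [-5, 5, 5, 12, 36, 30]
Pass 4: Select minimum 12 at index 3, swap -> [-5, 5, 5, 12, 36, 30]


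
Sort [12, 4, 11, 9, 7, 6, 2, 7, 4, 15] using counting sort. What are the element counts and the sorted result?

Count array: [0, 0, 1, 0, 2, 0, 1, 2, 0, 1, 0, 1, 1, 0, 0, 1]
(count[i] = number of elements equal to i)
Cumulative count: [0, 0, 1, 1, 3, 3, 4, 6, 6, 7, 7, 8, 9, 9, 9, 10]
Sorted: [2, 4, 4, 6, 7, 7, 9, 11, 12, 15]


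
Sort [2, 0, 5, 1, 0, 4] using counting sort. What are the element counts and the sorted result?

Count array: [2, 1, 1, 0, 1, 1]
(count[i] = number of elements equal to i)
Cumulative count: [2, 3, 4, 4, 5, 6]
Sorted: [0, 0, 1, 2, 4, 5]


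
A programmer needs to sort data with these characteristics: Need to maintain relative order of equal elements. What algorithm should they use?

Best choice: Merge sort or Insertion sort
Reason: Both are stable; quicksort and heapsort are not stable


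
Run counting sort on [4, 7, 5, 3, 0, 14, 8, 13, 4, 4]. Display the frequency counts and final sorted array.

Count array: [1, 0, 0, 1, 3, 1, 0, 1, 1, 0, 0, 0, 0, 1, 1]
(count[i] = number of elements equal to i)
Cumulative count: [1, 1, 1, 2, 5, 6, 6, 7, 8, 8, 8, 8, 8, 9, 10]
Sorted: [0, 3, 4, 4, 4, 5, 7, 8, 13, 14]


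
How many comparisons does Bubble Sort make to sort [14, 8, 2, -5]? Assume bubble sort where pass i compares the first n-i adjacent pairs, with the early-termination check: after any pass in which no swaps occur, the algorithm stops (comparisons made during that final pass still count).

Pass 1: compare adjacent pairs (0,1)..(2,3) = 3 comparison(s), 3 swap(s) -> [8, 2, -5, 14]
Pass 2: compare adjacent pairs (0,1)..(1,2) = 2 comparison(s), 2 swap(s) -> [2, -5, 8, 14]
Pass 3: compare adjacent pairs (0,1)..(0,1) = 1 comparison(s), 1 swap(s) -> [-5, 2, 8, 14]
Every pass made at least one swap, so all n-1 passes run.
Total comparisons: 3 + 2 + 1 = 6


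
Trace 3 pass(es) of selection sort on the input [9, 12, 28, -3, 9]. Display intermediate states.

Pass 1: Select minimum -3 at index 3, swap -> [-3, 12, 28, 9, 9]
Pass 2: Select minimum 9 at index 3, swap -> [-3, 9, 28, 12, 9]
Pass 3: Select minimum 9 at index 4, swap -> [-3, 9, 9, 12, 28]


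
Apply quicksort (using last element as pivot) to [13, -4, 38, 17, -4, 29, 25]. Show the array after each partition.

Partition 1: pivot=25 at index 4 -> [13, -4, 17, -4, 25, 29, 38]
Partition 2: pivot=-4 at index 1 -> [-4, -4, 17, 13, 25, 29, 38]
Partition 3: pivot=13 at index 2 -> [-4, -4, 13, 17, 25, 29, 38]
Partition 4: pivot=38 at index 6 -> [-4, -4, 13, 17, 25, 29, 38]


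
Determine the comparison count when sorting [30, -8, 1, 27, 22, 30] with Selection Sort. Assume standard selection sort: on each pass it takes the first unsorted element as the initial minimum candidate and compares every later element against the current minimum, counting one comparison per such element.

Pass 1: scan indices 1..5 for the minimum = 5 comparison(s); min is -8, place at index 0 -> [-8, 30, 1, 27, 22, 30]
Pass 2: scan indices 2..5 for the minimum = 4 comparison(s); min is 1, place at index 1 -> [-8, 1, 30, 27, 22, 30]
Pass 3: scan indices 3..5 for the minimum = 3 comparison(s); min is 22, place at index 2 -> [-8, 1, 22, 27, 30, 30]
Pass 4: scan indices 4..5 for the minimum = 2 comparison(s); min is 27, place at index 3 -> [-8, 1, 22, 27, 30, 30]
Pass 5: scan indices 5..5 for the minimum = 1 comparison(s); min is 30, place at index 4 -> [-8, 1, 22, 27, 30, 30]
Selection sort always scans the whole unsorted suffix, so the count is (n-1) + (n-2) + ... + 1 = n(n-1)/2 = 6*5/2 = 15 regardless of the input order.
Total comparisons: 5 + 4 + 3 + 2 + 1 = 15


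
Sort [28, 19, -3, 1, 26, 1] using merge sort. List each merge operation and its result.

Divide and conquer:
  Merge [19] + [-3] -> [-3, 19]
  Merge [28] + [-3, 19] -> [-3, 19, 28]
  Merge [26] + [1] -> [1, 26]
  Merge [1] + [1, 26] -> [1, 1, 26]
  Merge [-3, 19, 28] + [1, 1, 26] -> [-3, 1, 1, 19, 26, 28]


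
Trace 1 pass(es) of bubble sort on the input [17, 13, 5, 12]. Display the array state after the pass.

After pass 1: [13, 5, 12, 17] (3 swaps)
Total swaps: 3


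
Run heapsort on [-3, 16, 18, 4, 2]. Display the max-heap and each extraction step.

Build heap: [18, 16, -3, 4, 2]
Extract 18: [16, 4, -3, 2, 18]
Extract 16: [4, 2, -3, 16, 18]
Extract 4: [2, -3, 4, 16, 18]
Extract 2: [-3, 2, 4, 16, 18]


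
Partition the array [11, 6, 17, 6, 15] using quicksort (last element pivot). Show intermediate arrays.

Partition 1: pivot=15 at index 3 -> [11, 6, 6, 15, 17]
Partition 2: pivot=6 at index 1 -> [6, 6, 11, 15, 17]


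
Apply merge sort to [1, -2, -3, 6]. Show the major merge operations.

Divide and conquer:
  Merge [1] + [-2] -> [-2, 1]
  Merge [-3] + [6] -> [-3, 6]
  Merge [-2, 1] + [-3, 6] -> [-3, -2, 1, 6]


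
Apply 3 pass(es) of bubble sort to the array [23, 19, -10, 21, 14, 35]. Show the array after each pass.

After pass 1: [19, -10, 21, 14, 23, 35] (4 swaps)
After pass 2: [-10, 19, 14, 21, 23, 35] (2 swaps)
After pass 3: [-10, 14, 19, 21, 23, 35] (1 swaps)
Total swaps: 7


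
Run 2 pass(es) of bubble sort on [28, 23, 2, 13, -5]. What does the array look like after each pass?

After pass 1: [23, 2, 13, -5, 28] (4 swaps)
After pass 2: [2, 13, -5, 23, 28] (3 swaps)
Total swaps: 7


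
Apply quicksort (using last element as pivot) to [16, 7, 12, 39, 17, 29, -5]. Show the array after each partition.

Partition 1: pivot=-5 at index 0 -> [-5, 7, 12, 39, 17, 29, 16]
Partition 2: pivot=16 at index 3 -> [-5, 7, 12, 16, 17, 29, 39]
Partition 3: pivot=12 at index 2 -> [-5, 7, 12, 16, 17, 29, 39]
Partition 4: pivot=39 at index 6 -> [-5, 7, 12, 16, 17, 29, 39]
Partition 5: pivot=29 at index 5 -> [-5, 7, 12, 16, 17, 29, 39]


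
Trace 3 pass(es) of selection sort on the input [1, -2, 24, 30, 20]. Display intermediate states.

Pass 1: Select minimum -2 at index 1, swap -> [-2, 1, 24, 30, 20]
Pass 2: Select minimum 1 at index 1, swap -> [-2, 1, 24, 30, 20]
Pass 3: Select minimum 20 at index 4, swap -> [-2, 1, 20, 30, 24]


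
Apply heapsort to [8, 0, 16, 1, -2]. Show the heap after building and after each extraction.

Build heap: [16, 1, 8, 0, -2]
Extract 16: [8, 1, -2, 0, 16]
Extract 8: [1, 0, -2, 8, 16]
Extract 1: [0, -2, 1, 8, 16]
Extract 0: [-2, 0, 1, 8, 16]


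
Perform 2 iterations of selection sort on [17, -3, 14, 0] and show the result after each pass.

Pass 1: Select minimum -3 at index 1, swap -> [-3, 17, 14, 0]
Pass 2: Select minimum 0 at index 3, swap -> [-3, 0, 14, 17]


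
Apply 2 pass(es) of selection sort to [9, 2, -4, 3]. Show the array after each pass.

Pass 1: Select minimum -4 at index 2, swap -> [-4, 2, 9, 3]
Pass 2: Select minimum 2 at index 1, swap -> [-4, 2, 9, 3]


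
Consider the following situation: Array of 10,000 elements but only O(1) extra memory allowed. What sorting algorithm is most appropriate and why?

Best choice: Heapsort
Reason: Heapsort rearranges the array in place using O(1) auxiliary space and still guarantees O(n log n) time; quicksort partitions in place but needs Theta(log n) stack space for recursion (O(n) in the worst case), and mergesort requires O(n) auxiliary space


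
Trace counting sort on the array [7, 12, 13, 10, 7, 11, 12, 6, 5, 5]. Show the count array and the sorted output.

Count array: [0, 0, 0, 0, 0, 2, 1, 2, 0, 0, 1, 1, 2, 1]
(count[i] = number of elements equal to i)
Cumulative count: [0, 0, 0, 0, 0, 2, 3, 5, 5, 5, 6, 7, 9, 10]
Sorted: [5, 5, 6, 7, 7, 10, 11, 12, 12, 13]


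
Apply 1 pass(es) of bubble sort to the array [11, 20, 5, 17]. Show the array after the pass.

After pass 1: [11, 5, 17, 20] (2 swaps)
Total swaps: 2


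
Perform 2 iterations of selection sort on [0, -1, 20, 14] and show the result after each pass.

Pass 1: Select minimum -1 at index 1, swap -> [-1, 0, 20, 14]
Pass 2: Select minimum 0 at index 1, swap -> [-1, 0, 20, 14]


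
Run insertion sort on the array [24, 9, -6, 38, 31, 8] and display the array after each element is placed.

First element 24 is already 'sorted'
Insert 9: shifted 1 elements -> [9, 24, -6, 38, 31, 8]
Insert -6: shifted 2 elements -> [-6, 9, 24, 38, 31, 8]
Insert 38: shifted 0 elements -> [-6, 9, 24, 38, 31, 8]
Insert 31: shifted 1 elements -> [-6, 9, 24, 31, 38, 8]
Insert 8: shifted 4 elements -> [-6, 8, 9, 24, 31, 38]


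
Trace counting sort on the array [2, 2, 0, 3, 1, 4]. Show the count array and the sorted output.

Count array: [1, 1, 2, 1, 1]
(count[i] = number of elements equal to i)
Cumulative count: [1, 2, 4, 5, 6]
Sorted: [0, 1, 2, 2, 3, 4]


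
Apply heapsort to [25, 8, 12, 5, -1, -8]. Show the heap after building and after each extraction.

Build heap: [25, 8, 12, 5, -1, -8]
Extract 25: [12, 8, -8, 5, -1, 25]
Extract 12: [8, 5, -8, -1, 12, 25]
Extract 8: [5, -1, -8, 8, 12, 25]
Extract 5: [-1, -8, 5, 8, 12, 25]
Extract -1: [-8, -1, 5, 8, 12, 25]


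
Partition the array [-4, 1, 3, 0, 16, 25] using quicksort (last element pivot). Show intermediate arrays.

Partition 1: pivot=25 at index 5 -> [-4, 1, 3, 0, 16, 25]
Partition 2: pivot=16 at index 4 -> [-4, 1, 3, 0, 16, 25]
Partition 3: pivot=0 at index 1 -> [-4, 0, 3, 1, 16, 25]
Partition 4: pivot=1 at index 2 -> [-4, 0, 1, 3, 16, 25]


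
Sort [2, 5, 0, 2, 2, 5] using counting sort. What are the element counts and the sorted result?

Count array: [1, 0, 3, 0, 0, 2]
(count[i] = number of elements equal to i)
Cumulative count: [1, 1, 4, 4, 4, 6]
Sorted: [0, 2, 2, 2, 5, 5]


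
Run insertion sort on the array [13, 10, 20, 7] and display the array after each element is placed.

First element 13 is already 'sorted'
Insert 10: shifted 1 elements -> [10, 13, 20, 7]
Insert 20: shifted 0 elements -> [10, 13, 20, 7]
Insert 7: shifted 3 elements -> [7, 10, 13, 20]


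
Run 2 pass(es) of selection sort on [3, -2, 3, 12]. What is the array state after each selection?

Pass 1: Select minimum -2 at index 1, swap -> [-2, 3, 3, 12]
Pass 2: Select minimum 3 at index 1, swap -> [-2, 3, 3, 12]


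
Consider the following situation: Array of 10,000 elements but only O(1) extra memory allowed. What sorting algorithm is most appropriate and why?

Best choice: Heapsort
Reason: Heapsort rearranges the array in place using O(1) auxiliary space and still guarantees O(n log n) time; quicksort partitions in place but needs Theta(log n) stack space for recursion (O(n) in the worst case), and mergesort requires O(n) auxiliary space


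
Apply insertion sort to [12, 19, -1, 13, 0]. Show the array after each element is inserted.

First element 12 is already 'sorted'
Insert 19: shifted 0 elements -> [12, 19, -1, 13, 0]
Insert -1: shifted 2 elements -> [-1, 12, 19, 13, 0]
Insert 13: shifted 1 elements -> [-1, 12, 13, 19, 0]
Insert 0: shifted 3 elements -> [-1, 0, 12, 13, 19]


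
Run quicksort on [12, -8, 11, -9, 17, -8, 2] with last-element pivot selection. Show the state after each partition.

Partition 1: pivot=2 at index 3 -> [-8, -9, -8, 2, 17, 11, 12]
Partition 2: pivot=-8 at index 2 -> [-8, -9, -8, 2, 17, 11, 12]
Partition 3: pivot=-9 at index 0 -> [-9, -8, -8, 2, 17, 11, 12]
Partition 4: pivot=12 at index 5 -> [-9, -8, -8, 2, 11, 12, 17]


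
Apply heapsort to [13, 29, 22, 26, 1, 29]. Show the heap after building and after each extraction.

Build heap: [29, 26, 29, 13, 1, 22]
Extract 29: [29, 26, 22, 13, 1, 29]
Extract 29: [26, 13, 22, 1, 29, 29]
Extract 26: [22, 13, 1, 26, 29, 29]
Extract 22: [13, 1, 22, 26, 29, 29]
Extract 13: [1, 13, 22, 26, 29, 29]


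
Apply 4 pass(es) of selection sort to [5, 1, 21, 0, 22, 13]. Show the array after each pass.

Pass 1: Select minimum 0 at index 3, swap -> [0, 1, 21, 5, 22, 13]
Pass 2: Select minimum 1 at index 1, swap -> [0, 1, 21, 5, 22, 13]
Pass 3: Select minimum 5 at index 3, swap -> [0, 1, 5, 21, 22, 13]
Pass 4: Select minimum 13 at index 5, swap -> [0, 1, 5, 13, 22, 21]


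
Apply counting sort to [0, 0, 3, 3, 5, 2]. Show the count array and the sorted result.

Count array: [2, 0, 1, 2, 0, 1]
(count[i] = number of elements equal to i)
Cumulative count: [2, 2, 3, 5, 5, 6]
Sorted: [0, 0, 2, 3, 3, 5]


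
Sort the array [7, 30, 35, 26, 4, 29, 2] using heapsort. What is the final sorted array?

Build heap: [35, 30, 29, 26, 4, 7, 2]
Extract 35: [30, 26, 29, 2, 4, 7, 35]
Extract 30: [29, 26, 7, 2, 4, 30, 35]
Extract 29: [26, 4, 7, 2, 29, 30, 35]
Extract 26: [7, 4, 2, 26, 29, 30, 35]
Extract 7: [4, 2, 7, 26, 29, 30, 35]
Extract 4: [2, 4, 7, 26, 29, 30, 35]


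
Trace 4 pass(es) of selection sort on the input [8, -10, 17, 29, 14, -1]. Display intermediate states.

Pass 1: Select minimum -10 at index 1, swap -> [-10, 8, 17, 29, 14, -1]
Pass 2: Select minimum -1 at index 5, swap -> [-10, -1, 17, 29, 14, 8]
Pass 3: Select minimum 8 at index 5, swap -> [-10, -1, 8, 29, 14, 17]
Pass 4: Select minimum 14 at index 4, swap -> [-10, -1, 8, 14, 29, 17]


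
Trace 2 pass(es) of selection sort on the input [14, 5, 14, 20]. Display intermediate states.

Pass 1: Select minimum 5 at index 1, swap -> [5, 14, 14, 20]
Pass 2: Select minimum 14 at index 1, swap -> [5, 14, 14, 20]


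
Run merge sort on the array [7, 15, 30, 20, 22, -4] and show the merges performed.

Divide and conquer:
  Merge [15] + [30] -> [15, 30]
  Merge [7] + [15, 30] -> [7, 15, 30]
  Merge [22] + [-4] -> [-4, 22]
  Merge [20] + [-4, 22] -> [-4, 20, 22]
  Merge [7, 15, 30] + [-4, 20, 22] -> [-4, 7, 15, 20, 22, 30]


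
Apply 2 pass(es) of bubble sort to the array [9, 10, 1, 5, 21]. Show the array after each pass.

After pass 1: [9, 1, 5, 10, 21] (2 swaps)
After pass 2: [1, 5, 9, 10, 21] (2 swaps)
Total swaps: 4


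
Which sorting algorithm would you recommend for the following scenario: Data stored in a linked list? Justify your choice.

Best choice: Merge sort
Reason: Merge sort doesn't require random access; can be done in O(1) extra space for linked lists


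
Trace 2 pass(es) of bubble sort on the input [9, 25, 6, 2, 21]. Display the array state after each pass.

After pass 1: [9, 6, 2, 21, 25] (3 swaps)
After pass 2: [6, 2, 9, 21, 25] (2 swaps)
Total swaps: 5


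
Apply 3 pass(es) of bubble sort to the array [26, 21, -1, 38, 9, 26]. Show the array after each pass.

After pass 1: [21, -1, 26, 9, 26, 38] (4 swaps)
After pass 2: [-1, 21, 9, 26, 26, 38] (2 swaps)
After pass 3: [-1, 9, 21, 26, 26, 38] (1 swaps)
Total swaps: 7


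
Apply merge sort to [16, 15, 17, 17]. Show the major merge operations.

Divide and conquer:
  Merge [16] + [15] -> [15, 16]
  Merge [17] + [17] -> [17, 17]
  Merge [15, 16] + [17, 17] -> [15, 16, 17, 17]


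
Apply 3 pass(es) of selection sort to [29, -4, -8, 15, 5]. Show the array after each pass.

Pass 1: Select minimum -8 at index 2, swap -> [-8, -4, 29, 15, 5]
Pass 2: Select minimum -4 at index 1, swap -> [-8, -4, 29, 15, 5]
Pass 3: Select minimum 5 at index 4, swap -> [-8, -4, 5, 15, 29]
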